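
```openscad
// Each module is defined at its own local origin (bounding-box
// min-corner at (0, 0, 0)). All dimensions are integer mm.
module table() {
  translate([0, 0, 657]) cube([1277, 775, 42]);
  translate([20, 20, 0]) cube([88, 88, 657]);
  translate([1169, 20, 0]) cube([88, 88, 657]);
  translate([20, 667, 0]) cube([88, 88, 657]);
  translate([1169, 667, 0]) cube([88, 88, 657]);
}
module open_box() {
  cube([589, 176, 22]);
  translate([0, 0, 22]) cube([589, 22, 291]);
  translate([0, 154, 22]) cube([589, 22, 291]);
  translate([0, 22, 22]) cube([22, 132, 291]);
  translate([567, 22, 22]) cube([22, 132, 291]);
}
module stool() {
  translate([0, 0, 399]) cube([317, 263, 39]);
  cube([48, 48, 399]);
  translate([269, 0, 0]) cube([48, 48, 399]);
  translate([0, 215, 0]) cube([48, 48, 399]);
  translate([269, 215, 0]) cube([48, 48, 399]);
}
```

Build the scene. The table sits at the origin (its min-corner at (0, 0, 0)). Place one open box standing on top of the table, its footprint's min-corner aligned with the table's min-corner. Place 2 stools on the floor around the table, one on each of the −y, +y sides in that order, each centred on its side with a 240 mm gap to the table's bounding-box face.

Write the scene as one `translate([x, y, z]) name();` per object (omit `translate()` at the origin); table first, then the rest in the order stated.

table();
translate([0, 0, 699]) open_box();
translate([480, -503, 0]) stool();
translate([480, 1015, 0]) stool();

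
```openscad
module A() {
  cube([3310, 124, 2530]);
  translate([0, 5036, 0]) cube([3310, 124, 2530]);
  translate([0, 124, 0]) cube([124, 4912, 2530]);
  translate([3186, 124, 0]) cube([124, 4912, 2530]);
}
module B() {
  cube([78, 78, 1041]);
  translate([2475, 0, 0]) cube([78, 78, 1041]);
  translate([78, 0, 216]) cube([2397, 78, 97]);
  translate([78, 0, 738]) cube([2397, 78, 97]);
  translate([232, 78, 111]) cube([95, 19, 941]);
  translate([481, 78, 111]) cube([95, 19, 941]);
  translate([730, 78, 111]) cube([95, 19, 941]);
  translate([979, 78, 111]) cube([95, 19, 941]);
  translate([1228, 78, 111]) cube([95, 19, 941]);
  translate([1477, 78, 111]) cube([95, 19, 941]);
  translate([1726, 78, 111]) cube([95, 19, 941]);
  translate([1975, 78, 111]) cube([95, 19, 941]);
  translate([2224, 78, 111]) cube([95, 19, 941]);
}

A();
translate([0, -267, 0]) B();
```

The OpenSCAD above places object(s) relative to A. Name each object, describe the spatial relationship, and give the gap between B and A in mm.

A is a house frame. B is a fence section. The fence section is on the floor beside the house frame on its −y side. The gap between the fence section and the house frame is 170 mm.

The fence section's nearest face is 170 mm from the house frame's −y face.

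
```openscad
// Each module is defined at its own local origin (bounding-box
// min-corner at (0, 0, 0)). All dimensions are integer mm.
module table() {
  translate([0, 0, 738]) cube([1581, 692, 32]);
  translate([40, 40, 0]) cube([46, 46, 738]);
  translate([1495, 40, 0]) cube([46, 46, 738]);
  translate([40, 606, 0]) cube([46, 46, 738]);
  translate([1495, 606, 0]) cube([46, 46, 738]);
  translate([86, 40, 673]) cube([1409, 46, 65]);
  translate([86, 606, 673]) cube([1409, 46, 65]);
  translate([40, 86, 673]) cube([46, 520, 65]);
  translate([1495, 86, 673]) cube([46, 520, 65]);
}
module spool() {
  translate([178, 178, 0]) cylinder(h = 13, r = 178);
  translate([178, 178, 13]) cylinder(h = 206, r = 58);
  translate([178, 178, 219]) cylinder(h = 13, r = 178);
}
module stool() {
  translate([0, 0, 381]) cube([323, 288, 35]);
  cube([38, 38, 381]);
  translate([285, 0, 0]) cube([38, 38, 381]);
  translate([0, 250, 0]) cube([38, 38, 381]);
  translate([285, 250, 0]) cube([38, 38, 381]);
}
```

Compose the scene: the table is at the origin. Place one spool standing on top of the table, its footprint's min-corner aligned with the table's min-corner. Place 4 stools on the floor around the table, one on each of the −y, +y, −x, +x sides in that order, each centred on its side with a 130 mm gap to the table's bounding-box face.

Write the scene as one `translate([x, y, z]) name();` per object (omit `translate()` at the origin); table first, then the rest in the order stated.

table();
translate([0, 0, 770]) spool();
translate([629, -418, 0]) stool();
translate([629, 822, 0]) stool();
translate([-453, 202, 0]) stool();
translate([1711, 202, 0]) stool();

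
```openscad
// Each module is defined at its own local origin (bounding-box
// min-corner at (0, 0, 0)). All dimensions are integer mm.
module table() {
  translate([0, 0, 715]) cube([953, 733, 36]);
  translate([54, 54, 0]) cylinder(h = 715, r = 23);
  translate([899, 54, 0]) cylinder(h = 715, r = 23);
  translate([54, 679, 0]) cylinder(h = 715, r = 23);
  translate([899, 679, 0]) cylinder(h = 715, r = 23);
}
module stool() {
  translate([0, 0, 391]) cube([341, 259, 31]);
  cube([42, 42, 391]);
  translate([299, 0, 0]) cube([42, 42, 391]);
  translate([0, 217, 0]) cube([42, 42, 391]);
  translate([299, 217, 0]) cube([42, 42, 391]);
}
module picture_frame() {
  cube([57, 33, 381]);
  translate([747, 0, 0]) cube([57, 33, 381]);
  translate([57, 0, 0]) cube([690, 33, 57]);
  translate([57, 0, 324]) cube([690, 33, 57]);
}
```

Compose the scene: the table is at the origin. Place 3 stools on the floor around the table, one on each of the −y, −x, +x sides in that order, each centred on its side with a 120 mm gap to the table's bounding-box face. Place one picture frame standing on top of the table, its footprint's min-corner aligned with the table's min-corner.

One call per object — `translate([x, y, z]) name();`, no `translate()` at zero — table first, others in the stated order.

table();
translate([306, -379, 0]) stool();
translate([-461, 237, 0]) stool();
translate([1073, 237, 0]) stool();
translate([0, 0, 751]) picture_frame();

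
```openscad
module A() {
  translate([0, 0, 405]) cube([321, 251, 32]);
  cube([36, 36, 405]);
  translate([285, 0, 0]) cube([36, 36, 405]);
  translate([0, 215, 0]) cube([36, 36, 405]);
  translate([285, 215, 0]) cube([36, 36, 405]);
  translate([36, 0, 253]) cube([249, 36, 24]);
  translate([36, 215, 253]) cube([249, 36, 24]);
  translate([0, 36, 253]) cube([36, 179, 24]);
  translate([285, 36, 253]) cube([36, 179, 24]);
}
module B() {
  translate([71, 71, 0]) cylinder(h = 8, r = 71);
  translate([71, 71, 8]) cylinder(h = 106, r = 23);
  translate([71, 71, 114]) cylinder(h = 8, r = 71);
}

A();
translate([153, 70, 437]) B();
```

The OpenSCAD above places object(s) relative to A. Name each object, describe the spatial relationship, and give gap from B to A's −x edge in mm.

A is a stool. B is a spool. The spool is on top of the stool. The gap from the spool to the stool's −x edge is 153 mm.

The spool's min-x is at 153; the stool's min-x is 0; gap = 153 mm.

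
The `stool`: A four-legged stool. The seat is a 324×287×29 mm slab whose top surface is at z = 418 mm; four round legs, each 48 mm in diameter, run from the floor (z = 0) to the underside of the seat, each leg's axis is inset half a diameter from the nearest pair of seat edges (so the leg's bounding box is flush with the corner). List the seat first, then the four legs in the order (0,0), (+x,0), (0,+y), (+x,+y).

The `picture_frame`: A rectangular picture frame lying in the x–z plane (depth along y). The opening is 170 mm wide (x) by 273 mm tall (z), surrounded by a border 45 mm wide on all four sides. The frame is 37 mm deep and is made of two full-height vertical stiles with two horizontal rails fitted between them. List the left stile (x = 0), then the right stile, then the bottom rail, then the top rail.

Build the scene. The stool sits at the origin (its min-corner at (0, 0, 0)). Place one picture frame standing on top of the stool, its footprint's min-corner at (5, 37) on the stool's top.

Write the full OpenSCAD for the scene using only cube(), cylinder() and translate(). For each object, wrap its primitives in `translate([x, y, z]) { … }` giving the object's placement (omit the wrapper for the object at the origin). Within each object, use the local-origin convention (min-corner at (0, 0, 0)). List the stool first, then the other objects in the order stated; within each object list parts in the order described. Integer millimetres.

translate([0, 0, 389]) cube([324, 287, 29]);
translate([24, 24, 0]) cylinder(h = 389, r = 24);
translate([300, 24, 0]) cylinder(h = 389, r = 24);
translate([24, 263, 0]) cylinder(h = 389, r = 24);
translate([300, 263, 0]) cylinder(h = 389, r = 24);
translate([5, 37, 418]) {
  cube([45, 37, 363]);
  translate([215, 0, 0]) cube([45, 37, 363]);
  translate([45, 0, 0]) cube([170, 37, 45]);
  translate([45, 0, 318]) cube([170, 37, 45]);
}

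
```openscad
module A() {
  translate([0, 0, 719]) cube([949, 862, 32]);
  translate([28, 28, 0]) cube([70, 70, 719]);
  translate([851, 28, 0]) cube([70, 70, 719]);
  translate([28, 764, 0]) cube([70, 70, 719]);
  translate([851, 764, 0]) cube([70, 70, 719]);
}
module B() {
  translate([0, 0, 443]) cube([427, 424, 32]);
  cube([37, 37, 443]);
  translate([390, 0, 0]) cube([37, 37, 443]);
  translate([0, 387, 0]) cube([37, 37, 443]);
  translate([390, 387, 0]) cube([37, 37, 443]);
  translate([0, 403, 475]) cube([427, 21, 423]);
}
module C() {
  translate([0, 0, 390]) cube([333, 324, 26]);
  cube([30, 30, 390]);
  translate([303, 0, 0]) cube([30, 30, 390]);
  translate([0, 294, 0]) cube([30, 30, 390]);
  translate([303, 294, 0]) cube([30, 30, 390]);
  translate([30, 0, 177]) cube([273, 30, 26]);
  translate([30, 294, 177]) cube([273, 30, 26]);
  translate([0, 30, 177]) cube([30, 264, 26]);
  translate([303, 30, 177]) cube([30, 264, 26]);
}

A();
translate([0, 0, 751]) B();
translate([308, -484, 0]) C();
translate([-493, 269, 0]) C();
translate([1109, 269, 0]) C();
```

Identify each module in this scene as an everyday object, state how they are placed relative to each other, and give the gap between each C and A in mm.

A is a table. B is a chair. C is a stool. The chair is on top of the table. Three stools sit around the table at the −y, −x, +x sides. The gap between each stool and the table is 160 mm.

Each stool's nearest face is 160 mm from the table's bounding box.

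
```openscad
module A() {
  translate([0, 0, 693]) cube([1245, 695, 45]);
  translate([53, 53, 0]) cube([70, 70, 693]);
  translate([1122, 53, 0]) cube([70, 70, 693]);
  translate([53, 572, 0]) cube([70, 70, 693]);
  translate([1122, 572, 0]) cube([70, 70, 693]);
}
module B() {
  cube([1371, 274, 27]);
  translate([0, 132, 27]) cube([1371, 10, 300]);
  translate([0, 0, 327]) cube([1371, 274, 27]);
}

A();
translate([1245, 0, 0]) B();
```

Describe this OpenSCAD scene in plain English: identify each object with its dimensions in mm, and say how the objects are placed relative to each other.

A is a rectangular dining table. The top is 1245×695×45 mm with its upper surface at z = 738 mm. It stands on four 70×70 mm square legs, each inset 53 mm from the nearest pair of top edges, running from the floor to the underside of the top.

B is an I-beam lying along x, 1371 mm long. Overall section height 354 mm. Two flanges 274 mm wide (y) and 27 mm thick, one on the floor and one at the top; a web 10 mm thick runs between them, centred on the flange width.

The I-beam is against the table's +x side, with their −y faces flush.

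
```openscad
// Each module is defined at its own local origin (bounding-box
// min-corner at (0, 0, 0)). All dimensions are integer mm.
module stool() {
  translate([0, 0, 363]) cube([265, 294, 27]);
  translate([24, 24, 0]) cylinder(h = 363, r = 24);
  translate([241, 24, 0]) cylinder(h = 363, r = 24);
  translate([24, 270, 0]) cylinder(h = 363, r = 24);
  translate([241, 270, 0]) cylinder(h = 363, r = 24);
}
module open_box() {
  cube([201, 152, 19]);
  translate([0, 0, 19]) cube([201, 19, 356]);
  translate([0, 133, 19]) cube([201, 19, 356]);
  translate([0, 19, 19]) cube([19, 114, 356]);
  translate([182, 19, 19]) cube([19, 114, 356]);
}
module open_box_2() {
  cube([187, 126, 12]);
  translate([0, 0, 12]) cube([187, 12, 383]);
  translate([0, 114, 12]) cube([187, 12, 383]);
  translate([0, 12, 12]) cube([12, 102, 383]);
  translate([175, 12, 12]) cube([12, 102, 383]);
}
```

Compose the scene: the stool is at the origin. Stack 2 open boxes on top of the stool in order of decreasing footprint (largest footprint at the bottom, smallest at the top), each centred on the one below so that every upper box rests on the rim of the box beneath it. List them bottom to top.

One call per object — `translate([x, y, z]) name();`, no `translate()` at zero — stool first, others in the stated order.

stool();
translate([32, 71, 390]) open_box();
translate([39, 84, 765]) open_box_2();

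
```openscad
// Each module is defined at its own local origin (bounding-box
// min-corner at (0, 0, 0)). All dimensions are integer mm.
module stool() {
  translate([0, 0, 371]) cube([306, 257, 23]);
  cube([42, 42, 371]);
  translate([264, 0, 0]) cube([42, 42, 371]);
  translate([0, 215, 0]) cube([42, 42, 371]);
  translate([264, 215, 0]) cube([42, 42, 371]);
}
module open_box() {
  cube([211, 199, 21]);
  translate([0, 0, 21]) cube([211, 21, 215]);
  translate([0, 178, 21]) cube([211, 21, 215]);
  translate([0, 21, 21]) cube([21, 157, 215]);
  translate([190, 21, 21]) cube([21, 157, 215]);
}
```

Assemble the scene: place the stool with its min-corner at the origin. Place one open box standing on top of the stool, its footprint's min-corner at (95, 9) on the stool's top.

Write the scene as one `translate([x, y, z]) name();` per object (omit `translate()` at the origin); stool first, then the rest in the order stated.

stool();
translate([95, 9, 394]) open_box();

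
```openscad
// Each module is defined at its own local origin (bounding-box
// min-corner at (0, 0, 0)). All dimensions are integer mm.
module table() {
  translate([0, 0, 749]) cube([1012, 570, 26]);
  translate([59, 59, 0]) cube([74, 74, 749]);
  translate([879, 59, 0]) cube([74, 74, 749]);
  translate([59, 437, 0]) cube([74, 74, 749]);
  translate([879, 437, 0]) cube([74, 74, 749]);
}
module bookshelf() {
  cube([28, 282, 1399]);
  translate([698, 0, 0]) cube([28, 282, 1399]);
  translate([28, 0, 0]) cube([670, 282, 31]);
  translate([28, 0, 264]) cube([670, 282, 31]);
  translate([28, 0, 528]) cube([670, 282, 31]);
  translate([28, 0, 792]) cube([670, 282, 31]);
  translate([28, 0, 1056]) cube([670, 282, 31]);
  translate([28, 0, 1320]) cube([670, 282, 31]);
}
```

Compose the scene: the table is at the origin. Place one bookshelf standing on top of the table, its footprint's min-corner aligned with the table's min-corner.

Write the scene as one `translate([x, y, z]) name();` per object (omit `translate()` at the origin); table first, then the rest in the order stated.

table();
translate([0, 0, 775]) bookshelf();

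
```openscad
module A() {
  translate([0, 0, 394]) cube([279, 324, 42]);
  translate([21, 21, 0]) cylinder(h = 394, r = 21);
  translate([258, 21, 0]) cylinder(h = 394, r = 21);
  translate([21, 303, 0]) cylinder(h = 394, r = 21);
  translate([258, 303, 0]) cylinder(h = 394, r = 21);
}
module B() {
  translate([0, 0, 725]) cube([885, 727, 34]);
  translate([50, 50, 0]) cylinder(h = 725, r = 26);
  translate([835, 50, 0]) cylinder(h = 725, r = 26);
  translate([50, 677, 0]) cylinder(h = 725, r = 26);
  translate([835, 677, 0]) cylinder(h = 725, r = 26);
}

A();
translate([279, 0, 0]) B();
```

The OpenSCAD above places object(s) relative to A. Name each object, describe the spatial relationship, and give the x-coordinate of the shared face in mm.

The stool's +x face and the table's −x face are both at x = 279 mm.

A is a stool. B is a table. The table is against the stool's +x side, with their −y faces flush. The x-coordinate of the shared face is 279 mm.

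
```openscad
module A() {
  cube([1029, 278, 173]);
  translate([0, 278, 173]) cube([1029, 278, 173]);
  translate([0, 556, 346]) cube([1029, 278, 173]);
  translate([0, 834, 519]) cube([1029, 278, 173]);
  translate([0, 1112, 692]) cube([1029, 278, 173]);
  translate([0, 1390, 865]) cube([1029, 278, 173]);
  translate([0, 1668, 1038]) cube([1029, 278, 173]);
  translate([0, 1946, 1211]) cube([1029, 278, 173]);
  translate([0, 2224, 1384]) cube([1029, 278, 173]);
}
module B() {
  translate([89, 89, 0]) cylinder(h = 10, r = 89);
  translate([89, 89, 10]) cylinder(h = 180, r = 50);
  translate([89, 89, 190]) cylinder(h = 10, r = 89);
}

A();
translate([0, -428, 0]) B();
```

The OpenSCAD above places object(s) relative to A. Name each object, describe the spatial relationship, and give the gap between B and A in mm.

A is a staircase. B is a spool. The spool is on the floor beside the staircase on its −y side. The gap between the spool and the staircase is 250 mm.

The spool's nearest face is 250 mm from the staircase's −y face.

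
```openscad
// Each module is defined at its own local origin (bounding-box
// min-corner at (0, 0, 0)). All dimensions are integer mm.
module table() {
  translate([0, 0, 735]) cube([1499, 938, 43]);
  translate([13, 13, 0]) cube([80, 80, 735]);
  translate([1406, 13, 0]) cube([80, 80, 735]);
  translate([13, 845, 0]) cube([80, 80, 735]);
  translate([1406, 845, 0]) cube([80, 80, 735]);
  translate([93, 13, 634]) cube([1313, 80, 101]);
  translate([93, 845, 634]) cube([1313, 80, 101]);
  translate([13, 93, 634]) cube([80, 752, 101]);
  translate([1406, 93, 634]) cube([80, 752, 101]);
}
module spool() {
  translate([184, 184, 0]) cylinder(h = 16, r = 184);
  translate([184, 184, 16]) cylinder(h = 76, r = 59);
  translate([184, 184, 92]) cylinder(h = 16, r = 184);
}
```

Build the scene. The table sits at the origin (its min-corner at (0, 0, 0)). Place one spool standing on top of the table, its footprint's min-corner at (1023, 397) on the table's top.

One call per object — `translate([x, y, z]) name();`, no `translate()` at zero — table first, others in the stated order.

table();
translate([1023, 397, 778]) spool();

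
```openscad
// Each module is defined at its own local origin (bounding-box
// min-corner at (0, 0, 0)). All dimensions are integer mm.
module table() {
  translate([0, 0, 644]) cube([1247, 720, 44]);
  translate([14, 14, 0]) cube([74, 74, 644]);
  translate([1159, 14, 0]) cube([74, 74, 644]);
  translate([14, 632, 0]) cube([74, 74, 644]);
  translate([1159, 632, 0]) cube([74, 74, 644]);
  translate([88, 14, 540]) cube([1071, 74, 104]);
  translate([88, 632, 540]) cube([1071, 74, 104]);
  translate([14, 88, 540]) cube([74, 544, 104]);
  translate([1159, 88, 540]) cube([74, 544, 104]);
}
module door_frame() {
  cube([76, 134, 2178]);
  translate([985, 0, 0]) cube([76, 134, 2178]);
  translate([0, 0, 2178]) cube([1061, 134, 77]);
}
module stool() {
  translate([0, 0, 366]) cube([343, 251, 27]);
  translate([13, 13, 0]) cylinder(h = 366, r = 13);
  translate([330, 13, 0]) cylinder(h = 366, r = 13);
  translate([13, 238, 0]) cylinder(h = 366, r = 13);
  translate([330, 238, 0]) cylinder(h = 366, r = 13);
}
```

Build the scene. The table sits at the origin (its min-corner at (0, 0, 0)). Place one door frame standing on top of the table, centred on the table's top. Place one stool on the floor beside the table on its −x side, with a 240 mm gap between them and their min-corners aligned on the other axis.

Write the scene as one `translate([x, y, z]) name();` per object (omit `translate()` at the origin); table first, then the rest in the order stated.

table();
translate([93, 293, 688]) door_frame();
translate([-583, 0, 0]) stool();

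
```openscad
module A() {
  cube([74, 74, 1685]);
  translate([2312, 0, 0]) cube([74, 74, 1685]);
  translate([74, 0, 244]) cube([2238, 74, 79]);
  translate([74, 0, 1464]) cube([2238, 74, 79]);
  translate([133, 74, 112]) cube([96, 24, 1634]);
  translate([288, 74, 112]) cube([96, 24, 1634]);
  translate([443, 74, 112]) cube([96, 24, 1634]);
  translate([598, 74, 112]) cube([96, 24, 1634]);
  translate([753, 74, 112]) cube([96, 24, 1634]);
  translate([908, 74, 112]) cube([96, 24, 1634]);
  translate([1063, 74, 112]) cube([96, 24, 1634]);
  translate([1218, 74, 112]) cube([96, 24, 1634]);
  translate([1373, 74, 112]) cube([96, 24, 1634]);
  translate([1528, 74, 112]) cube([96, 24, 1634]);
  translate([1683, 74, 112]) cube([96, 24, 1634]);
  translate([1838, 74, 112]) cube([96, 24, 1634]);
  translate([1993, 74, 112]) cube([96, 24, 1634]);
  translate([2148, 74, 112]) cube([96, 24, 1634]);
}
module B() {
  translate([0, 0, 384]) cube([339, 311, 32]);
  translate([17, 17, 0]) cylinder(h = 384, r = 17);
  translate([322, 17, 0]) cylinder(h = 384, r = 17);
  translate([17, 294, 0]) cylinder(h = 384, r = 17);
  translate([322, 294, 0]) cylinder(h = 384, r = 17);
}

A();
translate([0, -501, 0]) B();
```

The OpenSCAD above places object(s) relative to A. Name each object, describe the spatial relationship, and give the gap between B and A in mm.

A is a fence section. B is a stool. The stool is on the floor beside the fence section on its −y side. The gap between the stool and the fence section is 190 mm.

The stool's nearest face is 190 mm from the fence section's −y face.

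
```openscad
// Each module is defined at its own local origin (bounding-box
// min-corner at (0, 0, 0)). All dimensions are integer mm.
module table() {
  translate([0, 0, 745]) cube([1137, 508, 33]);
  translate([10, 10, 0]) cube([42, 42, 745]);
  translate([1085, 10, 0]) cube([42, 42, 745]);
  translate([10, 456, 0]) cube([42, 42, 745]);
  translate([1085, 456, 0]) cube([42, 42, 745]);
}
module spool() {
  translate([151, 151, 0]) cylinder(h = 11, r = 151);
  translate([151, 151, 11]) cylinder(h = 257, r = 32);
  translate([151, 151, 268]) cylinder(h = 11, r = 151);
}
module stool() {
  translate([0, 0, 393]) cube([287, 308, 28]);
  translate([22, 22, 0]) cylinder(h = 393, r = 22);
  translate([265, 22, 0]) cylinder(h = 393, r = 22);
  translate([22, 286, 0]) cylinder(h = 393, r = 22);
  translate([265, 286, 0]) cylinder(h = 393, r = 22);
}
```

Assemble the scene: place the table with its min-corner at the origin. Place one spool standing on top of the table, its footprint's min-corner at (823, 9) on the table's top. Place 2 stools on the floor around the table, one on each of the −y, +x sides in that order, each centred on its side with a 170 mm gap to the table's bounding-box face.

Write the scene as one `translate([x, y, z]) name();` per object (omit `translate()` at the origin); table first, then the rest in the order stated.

table();
translate([823, 9, 778]) spool();
translate([425, -478, 0]) stool();
translate([1307, 100, 0]) stool();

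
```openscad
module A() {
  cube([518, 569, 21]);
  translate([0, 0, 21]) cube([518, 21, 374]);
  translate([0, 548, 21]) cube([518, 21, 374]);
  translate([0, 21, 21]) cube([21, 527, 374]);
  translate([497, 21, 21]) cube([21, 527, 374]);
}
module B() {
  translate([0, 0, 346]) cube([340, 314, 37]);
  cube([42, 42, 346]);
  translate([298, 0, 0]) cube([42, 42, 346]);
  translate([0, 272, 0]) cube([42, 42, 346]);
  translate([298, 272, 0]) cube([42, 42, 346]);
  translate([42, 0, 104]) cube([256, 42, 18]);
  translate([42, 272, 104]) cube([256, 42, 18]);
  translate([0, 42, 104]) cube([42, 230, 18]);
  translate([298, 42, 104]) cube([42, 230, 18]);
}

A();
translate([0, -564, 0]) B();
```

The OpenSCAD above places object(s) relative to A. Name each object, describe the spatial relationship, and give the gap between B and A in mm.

A is an open box. B is a stool. The stool is on the floor beside the open box on its −y side. The gap between the stool and the open box is 250 mm.

The stool's nearest face is 250 mm from the open box's −y face.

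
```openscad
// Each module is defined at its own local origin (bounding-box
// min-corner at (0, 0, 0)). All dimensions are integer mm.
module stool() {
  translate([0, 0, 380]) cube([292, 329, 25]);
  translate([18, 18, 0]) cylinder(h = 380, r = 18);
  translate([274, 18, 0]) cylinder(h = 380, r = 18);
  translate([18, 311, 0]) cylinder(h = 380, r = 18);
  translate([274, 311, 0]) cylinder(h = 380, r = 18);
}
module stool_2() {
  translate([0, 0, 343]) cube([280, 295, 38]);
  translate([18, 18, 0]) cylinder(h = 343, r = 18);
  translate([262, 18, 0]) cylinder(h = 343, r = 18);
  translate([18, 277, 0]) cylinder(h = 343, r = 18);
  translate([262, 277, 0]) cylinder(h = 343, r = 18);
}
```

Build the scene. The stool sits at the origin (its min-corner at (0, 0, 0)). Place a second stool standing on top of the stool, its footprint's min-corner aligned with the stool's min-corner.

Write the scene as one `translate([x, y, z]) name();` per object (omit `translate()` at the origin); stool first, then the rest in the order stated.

stool();
translate([0, 0, 405]) stool_2();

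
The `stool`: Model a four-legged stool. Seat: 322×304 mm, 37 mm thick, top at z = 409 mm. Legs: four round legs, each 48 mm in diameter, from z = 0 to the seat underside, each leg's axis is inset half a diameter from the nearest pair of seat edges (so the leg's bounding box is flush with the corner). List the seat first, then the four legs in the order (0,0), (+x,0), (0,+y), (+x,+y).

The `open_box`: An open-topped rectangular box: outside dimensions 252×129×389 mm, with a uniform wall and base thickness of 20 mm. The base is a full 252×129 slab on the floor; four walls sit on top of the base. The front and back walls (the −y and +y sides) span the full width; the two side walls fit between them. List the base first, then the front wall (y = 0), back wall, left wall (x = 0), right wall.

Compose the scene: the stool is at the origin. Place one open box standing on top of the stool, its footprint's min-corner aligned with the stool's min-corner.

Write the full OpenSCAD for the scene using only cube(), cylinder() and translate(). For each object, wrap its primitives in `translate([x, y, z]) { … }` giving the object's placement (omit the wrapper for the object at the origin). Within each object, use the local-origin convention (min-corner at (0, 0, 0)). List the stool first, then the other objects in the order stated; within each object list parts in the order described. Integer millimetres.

translate([0, 0, 372]) cube([322, 304, 37]);
translate([24, 24, 0]) cylinder(h = 372, r = 24);
translate([298, 24, 0]) cylinder(h = 372, r = 24);
translate([24, 280, 0]) cylinder(h = 372, r = 24);
translate([298, 280, 0]) cylinder(h = 372, r = 24);
translate([0, 0, 409]) {
  cube([252, 129, 20]);
  translate([0, 0, 20]) cube([252, 20, 369]);
  translate([0, 109, 20]) cube([252, 20, 369]);
  translate([0, 20, 20]) cube([20, 89, 369]);
  translate([232, 20, 20]) cube([20, 89, 369]);
}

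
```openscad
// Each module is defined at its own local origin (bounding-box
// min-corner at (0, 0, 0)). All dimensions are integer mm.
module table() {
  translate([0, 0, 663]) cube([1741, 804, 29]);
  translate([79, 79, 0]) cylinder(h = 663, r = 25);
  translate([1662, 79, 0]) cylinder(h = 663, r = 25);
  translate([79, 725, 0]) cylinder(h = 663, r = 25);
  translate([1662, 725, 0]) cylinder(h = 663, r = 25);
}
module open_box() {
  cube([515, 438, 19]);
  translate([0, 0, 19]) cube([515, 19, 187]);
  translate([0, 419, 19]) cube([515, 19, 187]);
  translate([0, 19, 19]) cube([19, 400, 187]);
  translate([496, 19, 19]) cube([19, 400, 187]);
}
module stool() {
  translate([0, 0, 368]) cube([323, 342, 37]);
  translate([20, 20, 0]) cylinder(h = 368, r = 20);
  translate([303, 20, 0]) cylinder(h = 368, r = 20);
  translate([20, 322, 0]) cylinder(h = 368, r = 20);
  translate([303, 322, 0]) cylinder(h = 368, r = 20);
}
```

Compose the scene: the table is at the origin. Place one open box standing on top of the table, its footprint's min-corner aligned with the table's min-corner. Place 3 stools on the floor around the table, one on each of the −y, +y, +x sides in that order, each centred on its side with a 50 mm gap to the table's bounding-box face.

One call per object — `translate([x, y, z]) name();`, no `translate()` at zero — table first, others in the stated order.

table();
translate([0, 0, 692]) open_box();
translate([709, -392, 0]) stool();
translate([709, 854, 0]) stool();
translate([1791, 231, 0]) stool();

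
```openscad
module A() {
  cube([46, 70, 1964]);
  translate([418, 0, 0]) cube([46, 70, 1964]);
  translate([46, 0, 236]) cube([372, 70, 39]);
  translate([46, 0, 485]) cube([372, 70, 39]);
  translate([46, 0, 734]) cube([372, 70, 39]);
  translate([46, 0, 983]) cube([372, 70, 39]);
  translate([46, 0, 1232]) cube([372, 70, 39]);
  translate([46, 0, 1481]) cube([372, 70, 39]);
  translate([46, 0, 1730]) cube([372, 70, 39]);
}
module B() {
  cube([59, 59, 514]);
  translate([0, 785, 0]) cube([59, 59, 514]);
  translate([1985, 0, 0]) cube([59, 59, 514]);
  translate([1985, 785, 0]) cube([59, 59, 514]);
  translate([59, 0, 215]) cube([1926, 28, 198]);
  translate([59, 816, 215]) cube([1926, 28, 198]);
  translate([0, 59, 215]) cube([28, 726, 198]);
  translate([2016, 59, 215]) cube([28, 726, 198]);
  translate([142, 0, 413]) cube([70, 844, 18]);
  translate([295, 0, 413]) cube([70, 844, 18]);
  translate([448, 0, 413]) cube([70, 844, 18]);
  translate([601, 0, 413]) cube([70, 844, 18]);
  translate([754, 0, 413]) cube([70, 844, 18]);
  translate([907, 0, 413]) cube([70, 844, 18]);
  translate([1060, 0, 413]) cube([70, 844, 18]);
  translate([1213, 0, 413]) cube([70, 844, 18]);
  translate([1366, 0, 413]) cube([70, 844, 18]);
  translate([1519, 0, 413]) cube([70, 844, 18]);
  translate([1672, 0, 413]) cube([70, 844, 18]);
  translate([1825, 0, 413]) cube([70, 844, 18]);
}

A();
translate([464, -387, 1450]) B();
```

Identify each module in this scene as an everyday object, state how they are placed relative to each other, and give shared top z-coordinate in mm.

A is a ladder. B is a bed frame. The bed frame is beside the ladder with their tops flush at z = 1964. The shared top z-coordinate is 1964 mm.

Both tops at z = 1964 mm.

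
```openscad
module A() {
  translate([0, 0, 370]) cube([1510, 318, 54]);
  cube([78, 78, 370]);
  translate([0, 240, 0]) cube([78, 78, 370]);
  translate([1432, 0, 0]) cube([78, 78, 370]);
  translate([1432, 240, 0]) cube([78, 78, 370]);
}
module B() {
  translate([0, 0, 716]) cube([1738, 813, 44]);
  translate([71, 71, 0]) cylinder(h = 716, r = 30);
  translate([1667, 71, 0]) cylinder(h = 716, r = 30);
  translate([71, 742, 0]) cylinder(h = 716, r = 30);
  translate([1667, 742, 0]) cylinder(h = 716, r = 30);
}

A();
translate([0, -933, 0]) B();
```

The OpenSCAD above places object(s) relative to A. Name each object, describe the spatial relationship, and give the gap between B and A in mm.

The table's nearest face is 120 mm from the bench's −y face.

A is a bench. B is a table. The table is on the floor beside the bench on its −y side. The gap between the table and the bench is 120 mm.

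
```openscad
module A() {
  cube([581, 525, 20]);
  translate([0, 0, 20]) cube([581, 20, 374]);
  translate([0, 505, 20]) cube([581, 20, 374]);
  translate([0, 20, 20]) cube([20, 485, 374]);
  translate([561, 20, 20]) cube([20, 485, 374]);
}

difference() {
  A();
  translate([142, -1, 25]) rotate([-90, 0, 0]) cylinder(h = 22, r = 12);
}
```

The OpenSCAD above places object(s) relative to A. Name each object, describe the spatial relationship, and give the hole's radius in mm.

The subtracted cylinder has r = 12 mm.

A is an open box. The open box has a circular hole through its front wall. The hole's radius is 12 mm.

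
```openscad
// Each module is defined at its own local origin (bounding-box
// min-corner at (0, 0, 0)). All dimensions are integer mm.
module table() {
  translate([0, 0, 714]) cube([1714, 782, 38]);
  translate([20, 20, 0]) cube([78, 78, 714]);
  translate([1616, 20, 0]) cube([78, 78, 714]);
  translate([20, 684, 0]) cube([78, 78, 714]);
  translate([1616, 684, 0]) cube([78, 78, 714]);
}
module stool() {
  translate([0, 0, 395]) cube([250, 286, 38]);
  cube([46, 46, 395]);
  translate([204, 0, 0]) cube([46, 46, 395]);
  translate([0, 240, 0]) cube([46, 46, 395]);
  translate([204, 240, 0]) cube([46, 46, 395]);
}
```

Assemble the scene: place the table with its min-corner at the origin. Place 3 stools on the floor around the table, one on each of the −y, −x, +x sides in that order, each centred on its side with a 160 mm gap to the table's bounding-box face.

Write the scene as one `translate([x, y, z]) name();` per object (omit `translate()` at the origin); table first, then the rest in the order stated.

table();
translate([732, -446, 0]) stool();
translate([-410, 248, 0]) stool();
translate([1874, 248, 0]) stool();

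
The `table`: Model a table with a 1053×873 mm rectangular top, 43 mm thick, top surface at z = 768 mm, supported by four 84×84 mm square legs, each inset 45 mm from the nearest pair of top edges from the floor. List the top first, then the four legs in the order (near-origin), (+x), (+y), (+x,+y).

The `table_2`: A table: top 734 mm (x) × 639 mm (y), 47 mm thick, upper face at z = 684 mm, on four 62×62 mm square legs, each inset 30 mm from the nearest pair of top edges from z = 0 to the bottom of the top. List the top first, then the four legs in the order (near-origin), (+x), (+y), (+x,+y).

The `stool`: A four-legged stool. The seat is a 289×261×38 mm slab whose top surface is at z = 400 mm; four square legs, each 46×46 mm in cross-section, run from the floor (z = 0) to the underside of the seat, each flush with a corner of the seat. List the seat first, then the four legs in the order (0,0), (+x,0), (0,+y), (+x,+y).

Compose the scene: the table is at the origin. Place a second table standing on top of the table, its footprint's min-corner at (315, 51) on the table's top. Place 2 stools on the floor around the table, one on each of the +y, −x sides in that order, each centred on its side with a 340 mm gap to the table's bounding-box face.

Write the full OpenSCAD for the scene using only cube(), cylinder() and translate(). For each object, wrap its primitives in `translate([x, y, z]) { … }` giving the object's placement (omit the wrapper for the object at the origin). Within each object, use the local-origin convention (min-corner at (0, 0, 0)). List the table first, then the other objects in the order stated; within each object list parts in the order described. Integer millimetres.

translate([0, 0, 725]) cube([1053, 873, 43]);
translate([45, 45, 0]) cube([84, 84, 725]);
translate([924, 45, 0]) cube([84, 84, 725]);
translate([45, 744, 0]) cube([84, 84, 725]);
translate([924, 744, 0]) cube([84, 84, 725]);
translate([315, 51, 768]) {
  translate([0, 0, 637]) cube([734, 639, 47]);
  translate([30, 30, 0]) cube([62, 62, 637]);
  translate([642, 30, 0]) cube([62, 62, 637]);
  translate([30, 547, 0]) cube([62, 62, 637]);
  translate([642, 547, 0]) cube([62, 62, 637]);
}
translate([382, 1213, 0]) {
  translate([0, 0, 362]) cube([289, 261, 38]);
  cube([46, 46, 362]);
  translate([243, 0, 0]) cube([46, 46, 362]);
  translate([0, 215, 0]) cube([46, 46, 362]);
  translate([243, 215, 0]) cube([46, 46, 362]);
}
translate([-629, 306, 0]) {
  translate([0, 0, 362]) cube([289, 261, 38]);
  cube([46, 46, 362]);
  translate([243, 0, 0]) cube([46, 46, 362]);
  translate([0, 215, 0]) cube([46, 46, 362]);
  translate([243, 215, 0]) cube([46, 46, 362]);
}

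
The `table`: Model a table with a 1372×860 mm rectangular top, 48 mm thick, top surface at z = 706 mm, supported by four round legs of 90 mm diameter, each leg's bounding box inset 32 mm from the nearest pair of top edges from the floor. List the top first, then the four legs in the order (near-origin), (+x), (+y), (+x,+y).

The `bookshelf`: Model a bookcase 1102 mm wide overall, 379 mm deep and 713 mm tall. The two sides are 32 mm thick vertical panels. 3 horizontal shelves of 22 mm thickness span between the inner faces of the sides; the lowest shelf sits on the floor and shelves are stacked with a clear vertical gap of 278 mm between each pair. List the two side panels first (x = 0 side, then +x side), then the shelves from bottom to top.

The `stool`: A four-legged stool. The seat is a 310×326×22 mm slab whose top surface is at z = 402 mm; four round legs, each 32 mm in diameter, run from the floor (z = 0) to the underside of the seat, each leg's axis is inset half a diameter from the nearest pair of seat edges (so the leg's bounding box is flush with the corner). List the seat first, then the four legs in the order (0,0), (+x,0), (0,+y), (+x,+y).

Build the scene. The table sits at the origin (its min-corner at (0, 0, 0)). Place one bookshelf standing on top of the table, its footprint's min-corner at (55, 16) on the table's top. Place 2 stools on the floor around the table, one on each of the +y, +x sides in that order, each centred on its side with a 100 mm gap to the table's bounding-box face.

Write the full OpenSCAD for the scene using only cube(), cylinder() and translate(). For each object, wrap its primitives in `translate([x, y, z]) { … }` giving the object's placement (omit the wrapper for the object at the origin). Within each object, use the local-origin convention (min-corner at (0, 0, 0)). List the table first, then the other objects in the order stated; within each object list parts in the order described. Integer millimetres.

translate([0, 0, 658]) cube([1372, 860, 48]);
translate([77, 77, 0]) cylinder(h = 658, r = 45);
translate([1295, 77, 0]) cylinder(h = 658, r = 45);
translate([77, 783, 0]) cylinder(h = 658, r = 45);
translate([1295, 783, 0]) cylinder(h = 658, r = 45);
translate([55, 16, 706]) {
  cube([32, 379, 713]);
  translate([1070, 0, 0]) cube([32, 379, 713]);
  translate([32, 0, 0]) cube([1038, 379, 22]);
  translate([32, 0, 300]) cube([1038, 379, 22]);
  translate([32, 0, 600]) cube([1038, 379, 22]);
}
translate([531, 960, 0]) {
  translate([0, 0, 380]) cube([310, 326, 22]);
  translate([16, 16, 0]) cylinder(h = 380, r = 16);
  translate([294, 16, 0]) cylinder(h = 380, r = 16);
  translate([16, 310, 0]) cylinder(h = 380, r = 16);
  translate([294, 310, 0]) cylinder(h = 380, r = 16);
}
translate([1472, 267, 0]) {
  translate([0, 0, 380]) cube([310, 326, 22]);
  translate([16, 16, 0]) cylinder(h = 380, r = 16);
  translate([294, 16, 0]) cylinder(h = 380, r = 16);
  translate([16, 310, 0]) cylinder(h = 380, r = 16);
  translate([294, 310, 0]) cylinder(h = 380, r = 16);
}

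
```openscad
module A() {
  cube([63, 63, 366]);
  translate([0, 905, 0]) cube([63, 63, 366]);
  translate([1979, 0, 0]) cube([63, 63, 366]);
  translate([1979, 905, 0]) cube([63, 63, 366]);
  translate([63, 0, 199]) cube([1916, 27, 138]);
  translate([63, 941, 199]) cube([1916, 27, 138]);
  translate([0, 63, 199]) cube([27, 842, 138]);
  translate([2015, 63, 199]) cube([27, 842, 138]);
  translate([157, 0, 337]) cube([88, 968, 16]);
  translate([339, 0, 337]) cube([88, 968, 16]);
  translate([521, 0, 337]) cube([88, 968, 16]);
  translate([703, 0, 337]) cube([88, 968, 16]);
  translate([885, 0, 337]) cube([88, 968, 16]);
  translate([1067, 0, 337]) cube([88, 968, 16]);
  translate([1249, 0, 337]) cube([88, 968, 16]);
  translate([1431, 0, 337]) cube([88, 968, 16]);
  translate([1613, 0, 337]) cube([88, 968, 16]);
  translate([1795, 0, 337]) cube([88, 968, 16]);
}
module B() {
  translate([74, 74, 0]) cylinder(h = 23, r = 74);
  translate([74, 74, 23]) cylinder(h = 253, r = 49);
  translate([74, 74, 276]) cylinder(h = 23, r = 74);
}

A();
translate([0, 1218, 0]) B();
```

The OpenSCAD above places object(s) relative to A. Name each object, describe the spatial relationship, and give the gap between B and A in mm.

The spool's nearest face is 250 mm from the bed frame's +y face.

A is a bed frame. B is a spool. The spool is on the floor beside the bed frame on its +y side. The gap between the spool and the bed frame is 250 mm.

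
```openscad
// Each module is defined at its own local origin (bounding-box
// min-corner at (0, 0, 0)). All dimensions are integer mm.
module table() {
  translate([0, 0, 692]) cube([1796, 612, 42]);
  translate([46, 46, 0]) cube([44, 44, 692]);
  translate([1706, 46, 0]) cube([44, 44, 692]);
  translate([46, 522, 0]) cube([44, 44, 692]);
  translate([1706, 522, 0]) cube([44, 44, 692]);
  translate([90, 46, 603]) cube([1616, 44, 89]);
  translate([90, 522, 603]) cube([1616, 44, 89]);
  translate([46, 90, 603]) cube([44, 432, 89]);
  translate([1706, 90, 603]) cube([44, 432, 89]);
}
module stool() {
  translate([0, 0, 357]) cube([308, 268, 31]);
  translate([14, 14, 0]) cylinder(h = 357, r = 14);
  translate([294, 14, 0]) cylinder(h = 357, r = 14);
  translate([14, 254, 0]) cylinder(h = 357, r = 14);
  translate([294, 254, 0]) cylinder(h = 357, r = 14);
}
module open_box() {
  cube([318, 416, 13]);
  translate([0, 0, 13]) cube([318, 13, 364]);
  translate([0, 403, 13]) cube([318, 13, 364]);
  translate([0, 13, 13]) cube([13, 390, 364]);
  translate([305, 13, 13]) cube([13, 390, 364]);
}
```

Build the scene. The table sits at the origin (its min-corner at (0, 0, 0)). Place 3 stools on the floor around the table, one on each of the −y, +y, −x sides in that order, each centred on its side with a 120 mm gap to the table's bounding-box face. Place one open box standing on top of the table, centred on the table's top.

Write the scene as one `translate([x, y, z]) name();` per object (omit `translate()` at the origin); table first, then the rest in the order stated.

table();
translate([744, -388, 0]) stool();
translate([744, 732, 0]) stool();
translate([-428, 172, 0]) stool();
translate([739, 98, 734]) open_box();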